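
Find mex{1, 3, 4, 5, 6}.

0 is not in the set, so the mex is 0.

0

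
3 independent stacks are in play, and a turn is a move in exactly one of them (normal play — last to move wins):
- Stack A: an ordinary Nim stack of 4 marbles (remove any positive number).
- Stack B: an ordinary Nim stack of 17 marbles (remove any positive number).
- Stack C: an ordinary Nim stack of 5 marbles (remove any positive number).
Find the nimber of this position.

Stack A is a plain Nim stack of size 4, so its Grundy value is 4.
Stack B is a plain Nim stack of size 17, so its Grundy value is 17.
Stack C is a plain Nim stack of size 5, so its Grundy value is 5.
The value of a disjunctive sum is the nim-sum of the parts.
Combined value = 4 ⊕ 17 ⊕ 5 = 16.

16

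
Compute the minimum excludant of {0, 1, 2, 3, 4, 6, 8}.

5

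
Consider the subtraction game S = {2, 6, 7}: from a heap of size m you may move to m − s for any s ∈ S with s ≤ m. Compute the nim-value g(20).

1

Compute g(0), g(1), … for moves {2, 6, 7}:
k:     0  1  2  3  4  5  6  7  8  9 10 11 12 13 14 15 16 17 18 19 20
g(k):  0  0  1  1  0  0  1  1  2  0  3  1  2  0  0  1  1  0  0  1  1
So g(20) = 1.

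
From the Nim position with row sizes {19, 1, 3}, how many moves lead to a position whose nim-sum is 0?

Compute the nim-sum pairwise:
19 ⊕ 1 = 18
18 ⊕ 3 = 17
The overall nim-sum is X = 17. A row of size p has a winning move iff p XOR X < p (reduce it to p XOR X).
  19: 19 XOR 17 = 2 < 19 — winning move (to 2).
  1: 1 XOR 17 = 16 ≥ 1 — no move.
  3: 3 XOR 17 = 18 ≥ 3 — no move.
That gives 1 winning move.

1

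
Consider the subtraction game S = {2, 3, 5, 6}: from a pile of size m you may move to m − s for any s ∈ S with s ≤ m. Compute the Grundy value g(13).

Build the Grundy sequence with g(k) = mex{g(k−s) : s ∈ {2, 3, 5, 6}, s ≤ k}:
k:     0  1  2  3  4  5  6  7  8  9 10 11 12 13
g(k):  0  0  1  1  2  2  3  3  0  0  1  1  2  2
So g(13) = 2.

2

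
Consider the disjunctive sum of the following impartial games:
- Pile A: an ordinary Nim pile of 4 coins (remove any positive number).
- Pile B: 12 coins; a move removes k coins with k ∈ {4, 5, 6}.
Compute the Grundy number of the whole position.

Pile A is a plain Nim pile of size 4, so its Grundy value is 4.
Grundy values for pile B (subtraction set {4, 5, 6}):
k:     0  1  2  3  4  5  6  7  8  9 10 11 12
g(k):  0  0  0  0  1  1  1  1  2  2  0  0  0
So g(12) = 0.
The value of a disjunctive sum is the nim-sum of the parts.
Combined value = 4 ⊕ 0 = 4.

4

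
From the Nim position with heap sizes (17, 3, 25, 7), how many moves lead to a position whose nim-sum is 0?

Nim-sum: 17 ⊕ 3 ⊕ 25 ⊕ 7 = 12.
The overall nim-sum is X = 12. A heap of size p has a winning move iff p XOR X < p (reduce it to p XOR X).
  17: 17 XOR 12 = 29 ≥ 17 — no move.
  3: 3 XOR 12 = 15 ≥ 3 — no move.
  25: 25 XOR 12 = 21 < 25 — winning move (to 21).
  7: 7 XOR 12 = 11 ≥ 7 — no move.
That gives 1 winning move.

1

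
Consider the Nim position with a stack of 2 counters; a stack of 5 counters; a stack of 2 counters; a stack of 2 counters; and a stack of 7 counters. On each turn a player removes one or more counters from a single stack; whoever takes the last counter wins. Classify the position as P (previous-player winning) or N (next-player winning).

P-position

Nim-sum: 2 XOR 5 XOR 2 XOR 2 XOR 7 = 0.
The nim-sum is 0, so this is a P-position: the player to move is in a losing position under optimal play.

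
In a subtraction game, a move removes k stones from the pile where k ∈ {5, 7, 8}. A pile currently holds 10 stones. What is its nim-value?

2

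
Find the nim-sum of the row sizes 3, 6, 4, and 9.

8

Nim-sum: 3 ⊕ 6 ⊕ 4 ⊕ 9 = 8.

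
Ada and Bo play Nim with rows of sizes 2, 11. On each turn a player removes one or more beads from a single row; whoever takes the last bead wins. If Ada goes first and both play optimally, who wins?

Nim-sum: 2 ⊕ 11 = 9.
The nim-sum is 9 ≠ 0, so this is an N-position: the player to move can win; Ada has a winning move.

Ada wins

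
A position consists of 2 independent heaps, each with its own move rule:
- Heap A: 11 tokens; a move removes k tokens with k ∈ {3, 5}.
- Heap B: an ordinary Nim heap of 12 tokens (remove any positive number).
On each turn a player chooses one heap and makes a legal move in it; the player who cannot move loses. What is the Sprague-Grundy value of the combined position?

For heap A, compute g(0), g(1), … with moves {3, 5}:
g(0) = mex{} = 0
g(1) = mex{} = 0
g(2) = mex{} = 0
g(3) = mex{0} = 1
g(4) = mex{0} = 1
g(5) = mex{0} = 1
g(6) = mex{0,1} = 2
g(7) = mex{0,1} = 2
g(8) = mex{1} = 0
g(9) = mex{1,2} = 0
g(10) = mex{1,2} = 0
g(11) = mex{0,2} = 1
So g(11) = 1.
Heap B is a plain Nim heap of size 12, so its Grundy value is 12.
By the Sprague-Grundy theorem, the Grundy value of a sum of independent games is the XOR of the component values.
Combined value = 1 ⊕ 12 = 13.

13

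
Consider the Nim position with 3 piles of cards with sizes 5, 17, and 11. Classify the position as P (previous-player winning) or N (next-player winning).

N-position

Nim-sum: 5 ^ 17 ^ 11 = 31.
The nim-sum is 31 ≠ 0, so this is an N-position: the player to move can win.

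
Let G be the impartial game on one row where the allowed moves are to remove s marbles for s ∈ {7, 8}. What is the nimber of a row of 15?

Compute g(0), g(1), … for moves {7, 8}:
k:     0  1  2  3  4  5  6  7  8  9 10 11 12 13 14 15
g(k):  0  0  0  0  0  0  0  1  1  1  1  1  1  1  2  0
So g(15) = 0.

0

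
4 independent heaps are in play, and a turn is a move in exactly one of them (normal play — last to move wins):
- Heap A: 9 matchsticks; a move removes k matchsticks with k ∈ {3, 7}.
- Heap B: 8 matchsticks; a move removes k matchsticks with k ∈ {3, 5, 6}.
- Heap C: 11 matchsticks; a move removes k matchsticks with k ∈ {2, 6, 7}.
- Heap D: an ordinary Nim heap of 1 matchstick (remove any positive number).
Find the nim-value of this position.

3

Grundy values for heap A (subtraction set {3, 7}):
k:     0  1  2  3  4  5  6  7  8  9
g(k):  0  0  0  1  1  1  0  2  2  1
So g(9) = 1.
Build the Grundy sequence for heap B with g(k) = mex{g(k−s) : s ∈ {3, 5, 6}, s ≤ k}:
g(0) = mex{} = 0
g(1) = mex{} = 0
g(2) = mex{} = 0
g(3) = mex{0} = 1
g(4) = mex{0} = 1
g(5) = mex{0} = 1
g(6) = mex{0,1} = 2
g(7) = mex{0,1} = 2
g(8) = mex{0,1} = 2
So g(8) = 2.
For heap C, compute g(0), g(1), … with moves {2, 6, 7}:
g(0) = mex{} = 0
g(1) = mex{} = 0
g(2) = mex{0} = 1
g(3) = mex{0} = 1
g(4) = mex{1} = 0
g(5) = mex{1} = 0
g(6) = mex{0} = 1
g(7) = mex{0} = 1
g(8) = mex{0,1} = 2
g(9) = mex{1} = 0
g(10) = mex{0,1,2} = 3
g(11) = mex{0} = 1
So g(11) = 1.
Heap D is a plain Nim heap of size 1, so its Grundy value is 1.
The value of a disjunctive sum is the nim-sum of the parts.
Combined value = 1 ⊕ 2 ⊕ 1 ⊕ 1 = 3.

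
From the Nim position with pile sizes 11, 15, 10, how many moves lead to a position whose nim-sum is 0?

Write each in binary and XOR column by column:
  1011  (11)
  1111  (15)
  1010  (10)
  ----
  1110  (14)
The overall nim-sum is X = 14. A pile of size p has a winning move iff p XOR X < p (reduce it to p XOR X).
  11: 11 XOR 14 = 5 < 11 — winning move (to 5).
  15: 15 XOR 14 = 1 < 15 — winning move (to 1).
  10: 10 XOR 14 = 4 < 10 — winning move (to 4).
That gives 3 winning moves.

3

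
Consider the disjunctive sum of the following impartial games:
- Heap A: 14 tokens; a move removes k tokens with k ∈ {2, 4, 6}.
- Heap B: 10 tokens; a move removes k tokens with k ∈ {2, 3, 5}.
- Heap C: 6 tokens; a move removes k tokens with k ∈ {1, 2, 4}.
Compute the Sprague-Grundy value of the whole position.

2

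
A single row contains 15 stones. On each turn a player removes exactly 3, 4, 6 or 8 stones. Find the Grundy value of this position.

1

Build the Grundy sequence with g(k) = mex{g(k−s) : s ∈ {3, 4, 6, 8}, s ≤ k}:
k:     0  1  2  3  4  5  6  7  8  9 10 11 12 13 14 15
g(k):  0  0  0  1  1  1  2  2  2  3  3  0  0  0  1  1
So g(15) = 1.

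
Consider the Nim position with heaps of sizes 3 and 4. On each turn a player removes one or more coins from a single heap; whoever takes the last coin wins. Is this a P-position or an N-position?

N-position

In binary:
  011  (3)
  100  (4)
  ---
  111  (7)
The nim-sum is 7 ≠ 0, so this is an N-position: the player to move can win.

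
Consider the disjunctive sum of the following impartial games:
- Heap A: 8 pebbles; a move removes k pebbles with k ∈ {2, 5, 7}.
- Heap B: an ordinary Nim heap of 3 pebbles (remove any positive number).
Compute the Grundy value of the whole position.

Build the Grundy sequence for heap A with g(k) = mex{g(k−s) : s ∈ {2, 5, 7}, s ≤ k}:
k:     0  1  2  3  4  5  6  7  8
g(k):  0  0  1  1  0  2  1  3  2
So g(8) = 2.
Heap B is a plain Nim heap of size 3, so its Grundy value is 3.
By the Sprague-Grundy theorem, the Grundy value of a sum of independent games is the XOR of the component values.
Combined value = 2 XOR 3 = 1.

1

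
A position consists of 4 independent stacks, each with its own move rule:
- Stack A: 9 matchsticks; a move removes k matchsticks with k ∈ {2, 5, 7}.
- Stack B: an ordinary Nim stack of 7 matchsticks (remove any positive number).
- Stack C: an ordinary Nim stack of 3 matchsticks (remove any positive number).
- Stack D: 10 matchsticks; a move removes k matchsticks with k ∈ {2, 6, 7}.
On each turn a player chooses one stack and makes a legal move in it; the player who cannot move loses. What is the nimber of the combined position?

5

Build the Grundy sequence for stack A with g(k) = mex{g(k−s) : s ∈ {2, 5, 7}, s ≤ k}:
g(0) = mex{} = 0
g(1) = mex{} = 0
g(2) = mex{0} = 1
g(3) = mex{0} = 1
g(4) = mex{1} = 0
g(5) = mex{0,1} = 2
g(6) = mex{0} = 1
g(7) = mex{0,1,2} = 3
g(8) = mex{0,1} = 2
g(9) = mex{0,1,3} = 2
So g(9) = 2.
Stack B is a plain Nim stack of size 7, so its Grundy value is 7.
Stack C is a plain Nim stack of size 3, so its Grundy value is 3.
For stack D, compute g(0), g(1), … with moves {2, 6, 7}:
k:     0  1  2  3  4  5  6  7  8  9 10
g(k):  0  0  1  1  0  0  1  1  2  0  3
So g(10) = 3.
The value of a disjunctive sum is the nim-sum of the parts.
Combined value = 2 ⊕ 7 ⊕ 3 ⊕ 3 = 5.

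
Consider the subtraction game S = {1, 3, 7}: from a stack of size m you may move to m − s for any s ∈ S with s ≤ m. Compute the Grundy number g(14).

0

Build the Grundy sequence with g(k) = mex{g(k−s) : s ∈ {1, 3, 7}, s ≤ k}:
g(0) = mex{} = 0
g(1) = mex{0} = 1
g(2) = mex{1} = 0
g(3) = mex{0} = 1
g(4) = mex{1} = 0
g(5) = mex{0} = 1
g(6) = mex{1} = 0
g(7) = mex{0} = 1
g(8) = mex{1} = 0
g(9) = mex{0} = 1
g(10) = mex{1} = 0
g(11) = mex{0} = 1
g(12) = mex{1} = 0
g(13) = mex{0} = 1
g(14) = mex{1} = 0
So g(14) = 0.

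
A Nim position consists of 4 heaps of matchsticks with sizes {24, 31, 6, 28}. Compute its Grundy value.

29

Nim-sum: 24 XOR 31 XOR 6 XOR 28 = 29.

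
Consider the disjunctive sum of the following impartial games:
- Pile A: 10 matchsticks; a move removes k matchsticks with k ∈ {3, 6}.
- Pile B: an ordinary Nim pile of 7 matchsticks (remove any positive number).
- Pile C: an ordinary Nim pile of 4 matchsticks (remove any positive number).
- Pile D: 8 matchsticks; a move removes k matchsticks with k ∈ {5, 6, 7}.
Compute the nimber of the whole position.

2

For pile A, compute g(0), g(1), … with moves {3, 6}:
g(0) = mex{} = 0
g(1) = mex{} = 0
g(2) = mex{} = 0
g(3) = mex{0} = 1
g(4) = mex{0} = 1
g(5) = mex{0} = 1
g(6) = mex{0,1} = 2
g(7) = mex{0,1} = 2
g(8) = mex{0,1} = 2
g(9) = mex{1,2} = 0
g(10) = mex{1,2} = 0
So g(10) = 0.
Pile B is a plain Nim pile of size 7, so its Grundy value is 7.
Pile C is a plain Nim pile of size 4, so its Grundy value is 4.
Grundy values for pile D (subtraction set {5, 6, 7}):
g(0) = mex{} = 0
g(1) = mex{} = 0
g(2) = mex{} = 0
g(3) = mex{} = 0
g(4) = mex{} = 0
g(5) = mex{0} = 1
g(6) = mex{0} = 1
g(7) = mex{0} = 1
g(8) = mex{0} = 1
So g(8) = 1.
By the Sprague-Grundy theorem, the Grundy value of a sum of independent games is the XOR of the component values.
Combined value = 0 XOR 7 XOR 4 XOR 1 = 2.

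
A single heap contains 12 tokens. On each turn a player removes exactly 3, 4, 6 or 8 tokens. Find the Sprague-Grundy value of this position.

0

Build the Grundy sequence with g(k) = mex{g(k−s) : s ∈ {3, 4, 6, 8}, s ≤ k}:
k:     0  1  2  3  4  5  6  7  8  9 10 11 12
g(k):  0  0  0  1  1  1  2  2  2  3  3  0  0
So g(12) = 0.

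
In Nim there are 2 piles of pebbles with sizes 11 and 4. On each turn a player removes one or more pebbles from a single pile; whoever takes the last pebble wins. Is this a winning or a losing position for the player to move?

Compute the nim-sum pairwise:
11 XOR 4 = 15
The nim-sum is 15 ≠ 0, so this is an N-position: the player to move can win.

Winning position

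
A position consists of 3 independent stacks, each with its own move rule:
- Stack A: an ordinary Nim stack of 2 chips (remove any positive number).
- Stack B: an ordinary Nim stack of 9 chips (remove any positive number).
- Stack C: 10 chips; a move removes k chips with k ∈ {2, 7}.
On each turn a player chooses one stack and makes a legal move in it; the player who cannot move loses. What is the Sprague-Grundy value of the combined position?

Stack A is a plain Nim stack of size 2, so its Grundy value is 2.
Stack B is a plain Nim stack of size 9, so its Grundy value is 9.
Build the Grundy sequence for stack C with g(k) = mex{g(k−s) : s ∈ {2, 7}, s ≤ k}:
g(0) = mex{} = 0
g(1) = mex{} = 0
g(2) = mex{0} = 1
g(3) = mex{0} = 1
g(4) = mex{1} = 0
g(5) = mex{1} = 0
g(6) = mex{0} = 1
g(7) = mex{0} = 1
g(8) = mex{0,1} = 2
g(9) = mex{1} = 0
g(10) = mex{1,2} = 0
So g(10) = 0.
By the Sprague-Grundy theorem, the Grundy value of a sum of independent games is the XOR of the component values.
Combined value = 2 XOR 9 XOR 0 = 11.

11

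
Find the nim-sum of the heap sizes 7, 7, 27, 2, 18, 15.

Nim-sum: 7 XOR 7 XOR 27 XOR 2 XOR 18 XOR 15 = 4.

4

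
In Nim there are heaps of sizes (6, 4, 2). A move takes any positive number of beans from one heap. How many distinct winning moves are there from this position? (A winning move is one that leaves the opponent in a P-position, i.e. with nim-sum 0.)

0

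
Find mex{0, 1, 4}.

2

The values 0, 1 are all present; 2 is the first non-negative integer missing from the set.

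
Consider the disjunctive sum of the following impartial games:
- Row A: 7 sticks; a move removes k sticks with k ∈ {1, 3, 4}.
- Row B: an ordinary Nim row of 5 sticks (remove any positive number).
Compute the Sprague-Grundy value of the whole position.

For row A, compute g(0), g(1), … with moves {1, 3, 4}:
k:     0  1  2  3  4  5  6  7
g(k):  0  1  0  1  2  3  2  0
So g(7) = 0.
Row B is a plain Nim row of size 5, so its Grundy value is 5.
By the Sprague-Grundy theorem, the Grundy value of a sum of independent games is the XOR of the component values.
Combined value = 0 XOR 5 = 5.

5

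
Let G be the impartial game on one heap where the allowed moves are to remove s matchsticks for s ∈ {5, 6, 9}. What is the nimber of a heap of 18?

0

Compute g(0), g(1), … for moves {5, 6, 9}:
k:     0  1  2  3  4  5  6  7  8  9 10 11 12 13 14 15 16 17 18
g(k):  0  0  0  0  0  1  1  1  1  1  2  2  2  2  0  0  0  0  0
So g(18) = 0.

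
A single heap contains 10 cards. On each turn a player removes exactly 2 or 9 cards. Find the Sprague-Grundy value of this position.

1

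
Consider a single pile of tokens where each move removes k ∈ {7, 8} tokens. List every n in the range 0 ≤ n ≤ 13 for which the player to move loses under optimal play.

Build the Grundy sequence with g(k) = mex{g(k−s) : s ∈ {7, 8}, s ≤ k}:
g(0) = mex{} = 0
g(1) = mex{} = 0
g(2) = mex{} = 0
g(3) = mex{} = 0
g(4) = mex{} = 0
g(5) = mex{} = 0
g(6) = mex{} = 0
g(7) = mex{0} = 1
g(8) = mex{0} = 1
g(9) = mex{0} = 1
g(10) = mex{0} = 1
g(11) = mex{0} = 1
g(12) = mex{0} = 1
g(13) = mex{0} = 1
The P-positions (g = 0) in 0..13 are 0, 1, 2, 3, 4, 5, 6.

0, 1, 2, 3, 4, 5, 6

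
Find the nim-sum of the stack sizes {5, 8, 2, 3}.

12

Compute the nim-sum pairwise:
5 XOR 8 = 13
13 XOR 2 = 15
15 XOR 3 = 12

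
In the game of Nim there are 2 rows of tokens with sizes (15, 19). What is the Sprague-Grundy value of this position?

Compute the nim-sum pairwise:
15 ^ 19 = 28

28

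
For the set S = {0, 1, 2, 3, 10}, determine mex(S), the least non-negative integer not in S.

4

The values 0, 1, 2, 3 are all present; 4 is the first non-negative integer missing from the set.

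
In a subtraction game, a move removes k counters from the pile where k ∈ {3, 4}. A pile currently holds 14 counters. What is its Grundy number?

0

Grundy values for subtraction set {3, 4}:
g(0) = mex{} = 0
g(1) = mex{} = 0
g(2) = mex{} = 0
g(3) = mex{0} = 1
g(4) = mex{0} = 1
g(5) = mex{0} = 1
g(6) = mex{0,1} = 2
g(7) = mex{1} = 0
g(8) = mex{1} = 0
g(9) = mex{1,2} = 0
g(10) = mex{0,2} = 1
g(11) = mex{0} = 1
g(12) = mex{0} = 1
g(13) = mex{0,1} = 2
g(14) = mex{1} = 0
So g(14) = 0.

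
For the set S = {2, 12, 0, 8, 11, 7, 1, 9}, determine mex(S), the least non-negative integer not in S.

3

The values 0, 1, 2 are all present; 3 is the first non-negative integer missing from the set.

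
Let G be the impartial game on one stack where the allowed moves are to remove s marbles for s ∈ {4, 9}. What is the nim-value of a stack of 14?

Build the Grundy sequence with g(k) = mex{g(k−s) : s ∈ {4, 9}, s ≤ k}:
g(0) = mex{} = 0
g(1) = mex{} = 0
g(2) = mex{} = 0
g(3) = mex{} = 0
g(4) = mex{0} = 1
g(5) = mex{0} = 1
g(6) = mex{0} = 1
g(7) = mex{0} = 1
g(8) = mex{1} = 0
g(9) = mex{0,1} = 2
g(10) = mex{0,1} = 2
g(11) = mex{0,1} = 2
g(12) = mex{0} = 1
g(13) = mex{1,2} = 0
g(14) = mex{1,2} = 0
So g(14) = 0.

0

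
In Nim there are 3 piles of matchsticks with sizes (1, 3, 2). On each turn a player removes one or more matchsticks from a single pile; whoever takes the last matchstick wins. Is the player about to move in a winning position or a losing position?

Losing position

Compute the nim-sum pairwise:
1 ^ 3 = 2
2 ^ 2 = 0
The nim-sum is 0, so this is a P-position: the player to move is in a losing position under optimal play.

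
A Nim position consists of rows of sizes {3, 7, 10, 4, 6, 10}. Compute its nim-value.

In binary:
  0011  (3)
  0111  (7)
  1010  (10)
  0100  (4)
  0110  (6)
  1010  (10)
  ----
  0110  (6)

6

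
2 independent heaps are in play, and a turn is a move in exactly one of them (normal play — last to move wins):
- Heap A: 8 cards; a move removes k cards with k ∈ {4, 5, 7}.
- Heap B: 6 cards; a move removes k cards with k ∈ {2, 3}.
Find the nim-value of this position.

2

Build the Grundy sequence for heap A with g(k) = mex{g(k−s) : s ∈ {4, 5, 7}, s ≤ k}:
g(0) = mex{} = 0
g(1) = mex{} = 0
g(2) = mex{} = 0
g(3) = mex{} = 0
g(4) = mex{0} = 1
g(5) = mex{0} = 1
g(6) = mex{0} = 1
g(7) = mex{0} = 1
g(8) = mex{0,1} = 2
So g(8) = 2.
Grundy values for heap B (subtraction set {2, 3}):
g(0) = mex{} = 0
g(1) = mex{} = 0
g(2) = mex{0} = 1
g(3) = mex{0} = 1
g(4) = mex{0,1} = 2
g(5) = mex{1} = 0
g(6) = mex{1,2} = 0
So g(6) = 0.
The value of a disjunctive sum is the nim-sum of the parts.
Combined value = 2 ⊕ 0 = 2.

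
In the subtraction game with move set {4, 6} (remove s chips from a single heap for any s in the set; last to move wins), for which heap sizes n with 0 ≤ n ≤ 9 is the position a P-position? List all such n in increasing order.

0, 1, 2, 3

Grundy values for subtraction set {4, 6}:
g(0) = mex{} = 0
g(1) = mex{} = 0
g(2) = mex{} = 0
g(3) = mex{} = 0
g(4) = mex{0} = 1
g(5) = mex{0} = 1
g(6) = mex{0} = 1
g(7) = mex{0} = 1
g(8) = mex{0,1} = 2
g(9) = mex{0,1} = 2
The P-positions (g = 0) in 0..9 are 0, 1, 2, 3.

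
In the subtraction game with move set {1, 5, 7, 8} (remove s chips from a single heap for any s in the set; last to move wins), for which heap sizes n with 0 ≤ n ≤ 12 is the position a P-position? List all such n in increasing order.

0, 2, 4, 6

Grundy values for subtraction set {1, 5, 7, 8}:
g(0) = mex{} = 0
g(1) = mex{0} = 1
g(2) = mex{1} = 0
g(3) = mex{0} = 1
g(4) = mex{1} = 0
g(5) = mex{0} = 1
g(6) = mex{1} = 0
g(7) = mex{0} = 1
g(8) = mex{0,1} = 2
g(9) = mex{0,1,2} = 3
g(10) = mex{0,1,3} = 2
g(11) = mex{0,1,2} = 3
g(12) = mex{0,1,3} = 2
The P-positions (g = 0) in 0..12 are 0, 2, 4, 6.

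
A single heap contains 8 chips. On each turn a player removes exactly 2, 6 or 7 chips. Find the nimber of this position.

2

Grundy values for subtraction set {2, 6, 7}:
k:     0  1  2  3  4  5  6  7  8
g(k):  0  0  1  1  0  0  1  1  2
So g(8) = 2.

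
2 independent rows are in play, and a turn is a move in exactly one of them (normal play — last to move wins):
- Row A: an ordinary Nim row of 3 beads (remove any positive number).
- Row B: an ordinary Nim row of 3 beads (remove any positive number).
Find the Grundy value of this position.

0

Row A is a plain Nim row of size 3, so its Grundy value is 3.
Row B is a plain Nim row of size 3, so its Grundy value is 3.
By the Sprague-Grundy theorem, the Grundy value of a sum of independent games is the XOR of the component values.
Combined value = 3 ⊕ 3 = 0.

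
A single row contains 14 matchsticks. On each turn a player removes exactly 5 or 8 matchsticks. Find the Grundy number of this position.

Compute g(0), g(1), … for moves {5, 8}:
k:     0  1  2  3  4  5  6  7  8  9 10 11 12 13 14
g(k):  0  0  0  0  0  1  1  1  1  1  2  2  2  0  0
So g(14) = 0.

0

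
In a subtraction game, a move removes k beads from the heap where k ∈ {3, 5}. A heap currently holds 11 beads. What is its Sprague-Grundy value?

1

Grundy values for subtraction set {3, 5}:
g(0) = mex{} = 0
g(1) = mex{} = 0
g(2) = mex{} = 0
g(3) = mex{0} = 1
g(4) = mex{0} = 1
g(5) = mex{0} = 1
g(6) = mex{0,1} = 2
g(7) = mex{0,1} = 2
g(8) = mex{1} = 0
g(9) = mex{1,2} = 0
g(10) = mex{1,2} = 0
g(11) = mex{0,2} = 1
So g(11) = 1.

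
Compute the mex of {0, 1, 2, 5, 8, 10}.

3

The values 0, 1, 2 are all present; 3 is the first non-negative integer missing from the set.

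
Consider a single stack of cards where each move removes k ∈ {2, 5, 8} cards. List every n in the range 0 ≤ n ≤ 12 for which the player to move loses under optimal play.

Grundy values for subtraction set {2, 5, 8}:
k:     0  1  2  3  4  5  6  7  8  9 10 11 12
g(k):  0  0  1  1  0  2  1  0  2  1  0  0  1
The P-positions (g = 0) in 0..12 are 0, 1, 4, 7, 10, 11.

0, 1, 4, 7, 10, 11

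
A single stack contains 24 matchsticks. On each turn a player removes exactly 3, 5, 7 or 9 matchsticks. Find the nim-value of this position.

0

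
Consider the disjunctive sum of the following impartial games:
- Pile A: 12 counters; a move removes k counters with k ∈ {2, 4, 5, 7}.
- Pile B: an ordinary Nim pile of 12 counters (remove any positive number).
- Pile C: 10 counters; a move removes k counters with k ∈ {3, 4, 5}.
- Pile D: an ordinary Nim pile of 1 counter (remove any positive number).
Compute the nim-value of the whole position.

12

Build the Grundy sequence for pile A with g(k) = mex{g(k−s) : s ∈ {2, 4, 5, 7}, s ≤ k}:
g(0) = mex{} = 0
g(1) = mex{} = 0
g(2) = mex{0} = 1
g(3) = mex{0} = 1
g(4) = mex{0,1} = 2
g(5) = mex{0,1} = 2
g(6) = mex{0,1,2} = 3
g(7) = mex{0,1,2} = 3
g(8) = mex{0,1,2,3} = 4
g(9) = mex{1,2,3} = 0
g(10) = mex{1,2,3,4} = 0
g(11) = mex{0,2,3} = 1
g(12) = mex{0,2,3,4} = 1
So g(12) = 1.
Pile B is a plain Nim pile of size 12, so its Grundy value is 12.
Grundy values for pile C (subtraction set {3, 4, 5}):
k:     0  1  2  3  4  5  6  7  8  9 10
g(k):  0  0  0  1  1  1  2  2  0  0  0
So g(10) = 0.
Pile D is a plain Nim pile of size 1, so its Grundy value is 1.
By the Sprague-Grundy theorem, the Grundy value of a sum of independent games is the XOR of the component values.
Combined value = 1 ⊕ 12 ⊕ 0 ⊕ 1 = 12.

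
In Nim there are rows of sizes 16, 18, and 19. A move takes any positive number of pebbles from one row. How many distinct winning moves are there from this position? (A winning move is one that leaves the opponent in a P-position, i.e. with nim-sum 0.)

Nim-sum: 16 ⊕ 18 ⊕ 19 = 17.
The overall nim-sum is X = 17. A row of size p has a winning move iff p XOR X < p (reduce it to p XOR X).
  16: 16 XOR 17 = 1 < 16 — winning move (to 1).
  18: 18 XOR 17 = 3 < 18 — winning move (to 3).
  19: 19 XOR 17 = 2 < 19 — winning move (to 2).
That gives 3 winning moves.

3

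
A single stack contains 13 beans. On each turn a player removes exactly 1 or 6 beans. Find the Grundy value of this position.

Compute g(0), g(1), … for moves {1, 6}:
k:     0  1  2  3  4  5  6  7  8  9 10 11 12 13
g(k):  0  1  0  1  0  1  2  0  1  0  1  0  1  2
So g(13) = 2.

2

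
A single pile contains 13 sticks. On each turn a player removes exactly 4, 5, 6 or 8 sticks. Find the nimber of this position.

0

Compute g(0), g(1), … for moves {4, 5, 6, 8}:
k:     0  1  2  3  4  5  6  7  8  9 10 11 12 13
g(k):  0  0  0  0  1  1  1  1  2  2  2  2  0  0
So g(13) = 0.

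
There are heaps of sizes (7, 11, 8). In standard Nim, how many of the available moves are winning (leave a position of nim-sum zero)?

1

Bitwise XOR of the heap sizes:
  0111  (7)
  1011  (11)
  1000  (8)
  ----
  0100  (4)
The overall nim-sum is X = 4. A heap of size p has a winning move iff p XOR X < p (reduce it to p XOR X).
  7: 7 XOR 4 = 3 < 7 — winning move (to 3).
  11: 11 XOR 4 = 15 ≥ 11 — no move.
  8: 8 XOR 4 = 12 ≥ 8 — no move.
That gives 1 winning move.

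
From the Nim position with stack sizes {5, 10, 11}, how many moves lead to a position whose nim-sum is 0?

1

Nim-sum: 5 ⊕ 10 ⊕ 11 = 4.
The overall nim-sum is X = 4. A stack of size p has a winning move iff p XOR X < p (reduce it to p XOR X).
  5: 5 XOR 4 = 1 < 5 — winning move (to 1).
  10: 10 XOR 4 = 14 ≥ 10 — no move.
  11: 11 XOR 4 = 15 ≥ 11 — no move.
That gives 1 winning move.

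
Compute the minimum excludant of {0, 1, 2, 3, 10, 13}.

4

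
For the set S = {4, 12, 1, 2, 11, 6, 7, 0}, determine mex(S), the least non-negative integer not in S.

The values 0, 1, 2 are all present; 3 is the first non-negative integer missing from the set.

3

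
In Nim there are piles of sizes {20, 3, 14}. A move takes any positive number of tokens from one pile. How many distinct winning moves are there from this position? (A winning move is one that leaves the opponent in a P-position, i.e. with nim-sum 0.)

Compute the nim-sum pairwise:
20 ⊕ 3 = 23
23 ⊕ 14 = 25
The overall nim-sum is X = 25. A pile of size p has a winning move iff p XOR X < p (reduce it to p XOR X).
  20: 20 XOR 25 = 13 < 20 — winning move (to 13).
  3: 3 XOR 25 = 26 ≥ 3 — no move.
  14: 14 XOR 25 = 23 ≥ 14 — no move.
That gives 1 winning move.

1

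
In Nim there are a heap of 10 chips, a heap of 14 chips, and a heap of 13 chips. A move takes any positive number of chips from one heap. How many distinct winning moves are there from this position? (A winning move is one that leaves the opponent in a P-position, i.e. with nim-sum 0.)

Nim-sum: 10 ⊕ 14 ⊕ 13 = 9.
The overall nim-sum is X = 9. A heap of size p has a winning move iff p XOR X < p (reduce it to p XOR X).
  10: 10 XOR 9 = 3 < 10 — winning move (to 3).
  14: 14 XOR 9 = 7 < 14 — winning move (to 7).
  13: 13 XOR 9 = 4 < 13 — winning move (to 4).
That gives 3 winning moves.

3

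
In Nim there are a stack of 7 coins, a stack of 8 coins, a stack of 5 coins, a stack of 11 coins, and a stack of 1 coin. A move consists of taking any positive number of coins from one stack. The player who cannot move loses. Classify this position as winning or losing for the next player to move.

Losing position

Nim-sum: 7 ⊕ 8 ⊕ 5 ⊕ 11 ⊕ 1 = 0.
The nim-sum is 0, so this is a P-position: the player to move is in a losing position under optimal play.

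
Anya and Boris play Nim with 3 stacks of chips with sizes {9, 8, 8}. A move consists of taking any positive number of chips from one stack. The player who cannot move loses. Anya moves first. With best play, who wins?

Bitwise XOR of the heap sizes:
  1001  (9)
  1000  (8)
  1000  (8)
  ----
  1001  (9)
The nim-sum is 9 ≠ 0, so this is an N-position: the player to move can win; Anya has a winning move.

Anya wins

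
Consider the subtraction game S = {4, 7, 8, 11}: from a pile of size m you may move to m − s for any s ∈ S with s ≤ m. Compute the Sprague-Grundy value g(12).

3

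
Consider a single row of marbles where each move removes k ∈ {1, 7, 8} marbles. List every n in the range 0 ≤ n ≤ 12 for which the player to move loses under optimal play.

Build the Grundy sequence with g(k) = mex{g(k−s) : s ∈ {1, 7, 8}, s ≤ k}:
k:     0  1  2  3  4  5  6  7  8  9 10 11 12
g(k):  0  1  0  1  0  1  0  1  2  3  2  3  2
The P-positions (g = 0) in 0..12 are 0, 2, 4, 6.

0, 2, 4, 6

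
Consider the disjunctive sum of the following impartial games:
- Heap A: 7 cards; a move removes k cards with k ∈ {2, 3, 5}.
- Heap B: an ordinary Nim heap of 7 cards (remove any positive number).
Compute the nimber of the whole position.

Grundy values for heap A (subtraction set {2, 3, 5}):
g(0) = mex{} = 0
g(1) = mex{} = 0
g(2) = mex{0} = 1
g(3) = mex{0} = 1
g(4) = mex{0,1} = 2
g(5) = mex{0,1} = 2
g(6) = mex{0,1,2} = 3
g(7) = mex{1,2} = 0
So g(7) = 0.
Heap B is a plain Nim heap of size 7, so its Grundy value is 7.
The value of a disjunctive sum is the nim-sum of the parts.
Combined value = 0 XOR 7 = 7.

7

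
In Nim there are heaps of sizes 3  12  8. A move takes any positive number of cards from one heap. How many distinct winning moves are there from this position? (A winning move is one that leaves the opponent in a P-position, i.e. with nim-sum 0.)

1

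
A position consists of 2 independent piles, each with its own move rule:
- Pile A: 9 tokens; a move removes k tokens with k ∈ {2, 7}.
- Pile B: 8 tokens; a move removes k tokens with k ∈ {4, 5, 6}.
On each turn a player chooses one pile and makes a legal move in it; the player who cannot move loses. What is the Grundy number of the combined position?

2

Grundy values for pile A (subtraction set {2, 7}):
g(0) = mex{} = 0
g(1) = mex{} = 0
g(2) = mex{0} = 1
g(3) = mex{0} = 1
g(4) = mex{1} = 0
g(5) = mex{1} = 0
g(6) = mex{0} = 1
g(7) = mex{0} = 1
g(8) = mex{0,1} = 2
g(9) = mex{1} = 0
So g(9) = 0.
Grundy values for pile B (subtraction set {4, 5, 6}):
k:     0  1  2  3  4  5  6  7  8
g(k):  0  0  0  0  1  1  1  1  2
So g(8) = 2.
The value of a disjunctive sum is the nim-sum of the parts.
Combined value = 0 XOR 2 = 2.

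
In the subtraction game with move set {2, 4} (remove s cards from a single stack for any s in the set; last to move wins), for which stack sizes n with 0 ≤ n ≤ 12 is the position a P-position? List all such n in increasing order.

Compute g(0), g(1), … for moves {2, 4}:
g(0) = mex{} = 0
g(1) = mex{} = 0
g(2) = mex{0} = 1
g(3) = mex{0} = 1
g(4) = mex{0,1} = 2
g(5) = mex{0,1} = 2
g(6) = mex{1,2} = 0
g(7) = mex{1,2} = 0
g(8) = mex{0,2} = 1
g(9) = mex{0,2} = 1
g(10) = mex{0,1} = 2
g(11) = mex{0,1} = 2
g(12) = mex{1,2} = 0
The P-positions (g = 0) in 0..12 are 0, 1, 6, 7, 12.

0, 1, 6, 7, 12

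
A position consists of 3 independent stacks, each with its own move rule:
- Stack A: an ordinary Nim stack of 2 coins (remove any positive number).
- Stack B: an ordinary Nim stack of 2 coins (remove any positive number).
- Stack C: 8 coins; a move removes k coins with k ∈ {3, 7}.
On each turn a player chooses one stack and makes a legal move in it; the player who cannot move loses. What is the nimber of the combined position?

Stack A is a plain Nim stack of size 2, so its Grundy value is 2.
Stack B is a plain Nim stack of size 2, so its Grundy value is 2.
Grundy values for stack C (subtraction set {3, 7}):
k:     0  1  2  3  4  5  6  7  8
g(k):  0  0  0  1  1  1  0  2  2
So g(8) = 2.
The value of a disjunctive sum is the nim-sum of the parts.
Combined value = 2 ⊕ 2 ⊕ 2 = 2.

2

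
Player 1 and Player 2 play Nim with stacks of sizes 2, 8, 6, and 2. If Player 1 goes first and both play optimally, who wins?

Compute the nim-sum pairwise:
2 ⊕ 8 = 10
10 ⊕ 6 = 12
12 ⊕ 2 = 14
The nim-sum is 14 ≠ 0, so this is an N-position: the player to move can win; Player 1 has a winning move.

Player 1 wins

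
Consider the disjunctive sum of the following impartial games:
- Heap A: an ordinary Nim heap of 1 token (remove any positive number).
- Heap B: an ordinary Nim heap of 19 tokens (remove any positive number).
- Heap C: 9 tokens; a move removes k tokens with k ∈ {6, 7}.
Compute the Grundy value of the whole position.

19

Heap A is a plain Nim heap of size 1, so its Grundy value is 1.
Heap B is a plain Nim heap of size 19, so its Grundy value is 19.
Grundy values for heap C (subtraction set {6, 7}):
g(0) = mex{} = 0
g(1) = mex{} = 0
g(2) = mex{} = 0
g(3) = mex{} = 0
g(4) = mex{} = 0
g(5) = mex{} = 0
g(6) = mex{0} = 1
g(7) = mex{0} = 1
g(8) = mex{0} = 1
g(9) = mex{0} = 1
So g(9) = 1.
By the Sprague-Grundy theorem, the Grundy value of a sum of independent games is the XOR of the component values.
Combined value = 1 XOR 19 XOR 1 = 19.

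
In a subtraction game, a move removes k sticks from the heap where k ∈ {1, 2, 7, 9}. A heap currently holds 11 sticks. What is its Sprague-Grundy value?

0

Grundy values for subtraction set {1, 2, 7, 9}:
g(0) = mex{} = 0
g(1) = mex{0} = 1
g(2) = mex{0,1} = 2
g(3) = mex{1,2} = 0
g(4) = mex{0,2} = 1
g(5) = mex{0,1} = 2
g(6) = mex{1,2} = 0
g(7) = mex{0,2} = 1
g(8) = mex{0,1} = 2
g(9) = mex{0,1,2} = 3
g(10) = mex{0,1,2,3} = 4
g(11) = mex{1,2,3,4} = 0
So g(11) = 0.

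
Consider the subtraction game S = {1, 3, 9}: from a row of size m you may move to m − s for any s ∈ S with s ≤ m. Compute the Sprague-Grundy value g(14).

0

Build the Grundy sequence with g(k) = mex{g(k−s) : s ∈ {1, 3, 9}, s ≤ k}:
g(0) = mex{} = 0
g(1) = mex{0} = 1
g(2) = mex{1} = 0
g(3) = mex{0} = 1
g(4) = mex{1} = 0
g(5) = mex{0} = 1
g(6) = mex{1} = 0
g(7) = mex{0} = 1
g(8) = mex{1} = 0
g(9) = mex{0} = 1
g(10) = mex{1} = 0
g(11) = mex{0} = 1
g(12) = mex{1} = 0
g(13) = mex{0} = 1
g(14) = mex{1} = 0
So g(14) = 0.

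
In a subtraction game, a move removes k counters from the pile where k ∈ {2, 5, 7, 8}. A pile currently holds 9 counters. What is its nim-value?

Build the Grundy sequence with g(k) = mex{g(k−s) : s ∈ {2, 5, 7, 8}, s ≤ k}:
k:     0  1  2  3  4  5  6  7  8  9
g(k):  0  0  1  1  0  2  1  3  2  2
So g(9) = 2.

2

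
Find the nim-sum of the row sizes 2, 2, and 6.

6

Compute the nim-sum pairwise:
2 XOR 2 = 0
0 XOR 6 = 6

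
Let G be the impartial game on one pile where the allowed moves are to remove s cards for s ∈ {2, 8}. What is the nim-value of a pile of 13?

Grundy values for subtraction set {2, 8}:
g(0) = mex{} = 0
g(1) = mex{} = 0
g(2) = mex{0} = 1
g(3) = mex{0} = 1
g(4) = mex{1} = 0
g(5) = mex{1} = 0
g(6) = mex{0} = 1
g(7) = mex{0} = 1
g(8) = mex{0,1} = 2
g(9) = mex{0,1} = 2
g(10) = mex{1,2} = 0
g(11) = mex{1,2} = 0
g(12) = mex{0} = 1
g(13) = mex{0} = 1
So g(13) = 1.

1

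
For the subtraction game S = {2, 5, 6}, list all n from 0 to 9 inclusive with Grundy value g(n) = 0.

0, 1, 4, 8

Build the Grundy sequence with g(k) = mex{g(k−s) : s ∈ {2, 5, 6}, s ≤ k}:
k:     0  1  2  3  4  5  6  7  8  9
g(k):  0  0  1  1  0  2  1  3  0  2
The P-positions (g = 0) in 0..9 are 0, 1, 4, 8.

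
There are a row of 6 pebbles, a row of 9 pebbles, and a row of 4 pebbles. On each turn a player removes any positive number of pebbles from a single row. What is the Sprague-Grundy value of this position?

Compute the nim-sum pairwise:
6 XOR 9 = 15
15 XOR 4 = 11

11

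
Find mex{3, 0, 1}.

The values 0, 1 are all present; 2 is the first non-negative integer missing from the set.

2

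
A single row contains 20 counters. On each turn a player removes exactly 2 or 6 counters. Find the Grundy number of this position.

0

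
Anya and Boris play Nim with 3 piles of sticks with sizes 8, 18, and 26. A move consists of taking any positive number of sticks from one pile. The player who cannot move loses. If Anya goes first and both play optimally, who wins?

Boris wins

In binary:
  01000  (8)
  10010  (18)
  11010  (26)
  -----
  00000  (0)
The nim-sum is 0, so this is a P-position: the player to move is in a losing position under optimal play; Anya is about to move from it and so loses — Boris wins.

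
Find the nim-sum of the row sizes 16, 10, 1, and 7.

28

In binary:
  10000  (16)
  01010  (10)
  00001  (1)
  00111  (7)
  -----
  11100  (28)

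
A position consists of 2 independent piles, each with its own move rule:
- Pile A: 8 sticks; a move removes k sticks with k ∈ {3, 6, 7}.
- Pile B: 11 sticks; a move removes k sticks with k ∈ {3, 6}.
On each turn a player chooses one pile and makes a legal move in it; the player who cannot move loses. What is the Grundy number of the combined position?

Build the Grundy sequence for pile A with g(k) = mex{g(k−s) : s ∈ {3, 6, 7}, s ≤ k}:
k:     0  1  2  3  4  5  6  7  8
g(k):  0  0  0  1  1  1  2  2  2
So g(8) = 2.
For pile B, compute g(0), g(1), … with moves {3, 6}:
k:     0  1  2  3  4  5  6  7  8  9 10 11
g(k):  0  0  0  1  1  1  2  2  2  0  0  0
So g(11) = 0.
The value of a disjunctive sum is the nim-sum of the parts.
Combined value = 2 ⊕ 0 = 2.

2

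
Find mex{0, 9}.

1

0 is in the set but 1 is not, so the mex is 1.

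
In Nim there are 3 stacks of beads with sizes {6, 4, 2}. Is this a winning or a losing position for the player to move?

Compute the nim-sum pairwise:
6 ^ 4 = 2
2 ^ 2 = 0
The nim-sum is 0, so this is a P-position: the player to move is in a losing position under optimal play.

Losing position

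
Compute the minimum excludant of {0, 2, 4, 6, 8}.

0 is in the set but 1 is not, so the mex is 1.

1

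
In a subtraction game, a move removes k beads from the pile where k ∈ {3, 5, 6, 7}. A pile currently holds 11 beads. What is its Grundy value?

0

Compute g(0), g(1), … for moves {3, 5, 6, 7}:
g(0) = mex{} = 0
g(1) = mex{} = 0
g(2) = mex{} = 0
g(3) = mex{0} = 1
g(4) = mex{0} = 1
g(5) = mex{0} = 1
g(6) = mex{0,1} = 2
g(7) = mex{0,1} = 2
g(8) = mex{0,1} = 2
g(9) = mex{0,1,2} = 3
g(10) = mex{1,2} = 0
g(11) = mex{1,2} = 0
So g(11) = 0.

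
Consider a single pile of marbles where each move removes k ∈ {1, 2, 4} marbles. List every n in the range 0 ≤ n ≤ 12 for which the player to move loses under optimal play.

Build the Grundy sequence with g(k) = mex{g(k−s) : s ∈ {1, 2, 4}, s ≤ k}:
k:     0  1  2  3  4  5  6  7  8  9 10 11 12
g(k):  0  1  2  0  1  2  0  1  2  0  1  2  0
The P-positions (g = 0) in 0..12 are 0, 3, 6, 9, 12.

0, 3, 6, 9, 12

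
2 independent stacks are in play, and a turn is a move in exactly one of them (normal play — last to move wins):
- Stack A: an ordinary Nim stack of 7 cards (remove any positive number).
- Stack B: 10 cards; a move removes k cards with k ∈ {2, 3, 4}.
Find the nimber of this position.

5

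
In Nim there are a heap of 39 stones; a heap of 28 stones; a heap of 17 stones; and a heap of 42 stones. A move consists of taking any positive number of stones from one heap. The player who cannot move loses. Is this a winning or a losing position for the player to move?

Nim-sum: 39 ⊕ 28 ⊕ 17 ⊕ 42 = 0.
The nim-sum is 0, so this is a P-position: the player to move is in a losing position under optimal play.

Losing position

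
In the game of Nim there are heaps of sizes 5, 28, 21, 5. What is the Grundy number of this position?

9

Bitwise XOR of the heap sizes:
  00101  (5)
  11100  (28)
  10101  (21)
  00101  (5)
  -----
  01001  (9)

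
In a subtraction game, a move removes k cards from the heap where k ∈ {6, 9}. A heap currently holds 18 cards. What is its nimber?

0

Compute g(0), g(1), … for moves {6, 9}:
k:     0  1  2  3  4  5  6  7  8  9 10 11 12 13 14 15 16 17 18
g(k):  0  0  0  0  0  0  1  1  1  1  1  1  2  2  2  0  0  0  0
So g(18) = 0.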